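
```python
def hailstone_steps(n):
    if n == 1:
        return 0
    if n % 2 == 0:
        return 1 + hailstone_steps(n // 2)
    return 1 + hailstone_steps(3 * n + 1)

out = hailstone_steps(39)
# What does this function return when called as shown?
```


hailstone_steps(39)
39 is odd -> 3*39+1 = 118 -> hailstone_steps(118)
118 is even -> hailstone_steps(59)
59 is odd -> 3*59+1 = 178 -> hailstone_steps(178)
178 is even -> hailstone_steps(89)
89 is odd -> 3*89+1 = 268 -> hailstone_steps(268)
268 is even -> hailstone_steps(134)
134 is even -> hailstone_steps(67)
67 is odd -> 3*67+1 = 202 -> hailstone_steps(202)
202 is even -> hailstone_steps(101)
101 is odd -> 3*101+1 = 304 -> hailstone_steps(304)
304 is even -> hailstone_steps(152)
152 is even -> hailstone_steps(76)
76 is even -> hailstone_steps(38)
38 is even -> hailstone_steps(19)
19 is odd -> 3*19+1 = 58 -> hailstone_steps(58)
58 is even -> hailstone_steps(29)
29 is odd -> 3*29+1 = 88 -> hailstone_steps(88)
88 is even -> hailstone_steps(44)
44 is even -> hailstone_steps(22)
22 is even -> hailstone_steps(11)
11 is odd -> 3*11+1 = 34 -> hailstone_steps(34)
34 is even -> hailstone_steps(17)
17 is odd -> 3*17+1 = 52 -> hailstone_steps(52)
52 is even -> hailstone_steps(26)
26 is even -> hailstone_steps(13)
13 is odd -> 3*13+1 = 40 -> hailstone_steps(40)
40 is even -> hailstone_steps(20)
20 is even -> hailstone_steps(10)
10 is even -> hailstone_steps(5)
5 is odd -> 3*5+1 = 16 -> hailstone_steps(16)
16 is even -> hailstone_steps(8)
8 is even -> hailstone_steps(4)
4 is even -> hailstone_steps(2)
2 is even -> hailstone_steps(1)
Reached 1 after 34 steps
= 34


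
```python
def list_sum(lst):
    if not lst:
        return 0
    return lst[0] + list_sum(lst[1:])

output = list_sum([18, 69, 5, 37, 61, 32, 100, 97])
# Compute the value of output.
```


list_sum([18, 69, 5, 37, 61, 32, 100, 97])
= 18 + list_sum([69, 5, 37, 61, 32, 100, 97])
= 18 + 69 + list_sum([5, 37, 61, 32, 100, 97])
= 18 + 69 + 5 + list_sum([37, 61, 32, 100, 97])
= 18 + 69 + 5 + 37 + list_sum([61, 32, 100, 97])
= 18 + 69 + 5 + 37 + 61 + list_sum([32, 100, 97])
= 18 + 69 + 5 + 37 + 61 + 32 + list_sum([100, 97])
= 18 + 69 + 5 + 37 + 61 + 32 + 100 + list_sum([97])
= 18 + 69 + 5 + 37 + 61 + 32 + 100 + 97 + list_sum([])
= 18 + 69 + 5 + 37 + 61 + 32 + 100 + 97 + 0
= 419


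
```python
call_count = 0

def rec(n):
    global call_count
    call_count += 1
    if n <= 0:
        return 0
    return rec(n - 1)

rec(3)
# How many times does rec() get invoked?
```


rec(3) calls rec(2) calls ... calls rec(0)
Total calls: 3 + 1 (for base case) = 4


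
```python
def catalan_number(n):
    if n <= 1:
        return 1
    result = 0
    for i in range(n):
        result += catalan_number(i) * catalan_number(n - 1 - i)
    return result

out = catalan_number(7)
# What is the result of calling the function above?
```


catalan_number(7)
= sum of catalan_number(i) * catalan_number(7-1-i) for i in 0..6
First compute sub-values bottom-up:
  catalan_number(0) = 1, catalan_number(1) = 1
  catalan_number(2) = 1*1 + 1*1 = 2
  catalan_number(3) = 1*2 + 1*1 + 2*1 = 5
  catalan_number(4) = 1*5 + 1*2 + 2*1 + 5*1 = 14
  catalan_number(5) = 1*14 + 1*5 + 2*2 + 5*1 + 14*1 = 42
  catalan_number(6) = 1*42 + 1*14 + 2*5 + 5*2 + 14*1 + 42*1 = 132
Now catalan_number(7):
  catalan_number(0)*catalan_number(6) = 1*132 = 132
  catalan_number(1)*catalan_number(5) = 1*42 = 42
  catalan_number(2)*catalan_number(4) = 2*14 = 28
  catalan_number(3)*catalan_number(3) = 5*5 = 25
  catalan_number(4)*catalan_number(2) = 14*2 = 28
  catalan_number(5)*catalan_number(1) = 42*1 = 42
  catalan_number(6)*catalan_number(0) = 132*1 = 132
= 132 + 42 + 28 + 25 + 28 + 42 + 132
= 429


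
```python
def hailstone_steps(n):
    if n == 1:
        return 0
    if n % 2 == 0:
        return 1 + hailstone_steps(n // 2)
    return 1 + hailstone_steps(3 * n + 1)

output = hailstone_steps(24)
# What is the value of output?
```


hailstone_steps(24)
24 is even -> hailstone_steps(12)
12 is even -> hailstone_steps(6)
6 is even -> hailstone_steps(3)
3 is odd -> 3*3+1 = 10 -> hailstone_steps(10)
10 is even -> hailstone_steps(5)
5 is odd -> 3*5+1 = 16 -> hailstone_steps(16)
16 is even -> hailstone_steps(8)
8 is even -> hailstone_steps(4)
4 is even -> hailstone_steps(2)
2 is even -> hailstone_steps(1)
Reached 1 after 10 steps
= 10


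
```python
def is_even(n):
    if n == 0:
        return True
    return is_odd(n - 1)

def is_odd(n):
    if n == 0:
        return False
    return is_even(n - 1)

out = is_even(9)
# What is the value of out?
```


is_even(9)
= is_odd(8)
= is_even(7)
= is_odd(6)
= is_even(5)
= is_odd(4)
= is_even(3)
= is_odd(2)
= is_even(1)
= is_odd(0)
n == 0: return False
= False


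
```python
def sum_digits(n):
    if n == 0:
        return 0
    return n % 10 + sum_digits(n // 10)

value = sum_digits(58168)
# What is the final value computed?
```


sum_digits(58168)
= 8 + sum_digits(5816)
= 8 + 6 + sum_digits(581)
= 8 + 6 + 1 + sum_digits(58)
= 8 + 6 + 1 + 8 + sum_digits(5)
= 8 + 6 + 1 + 8 + 5 + sum_digits(0)
= 8 + 6 + 1 + 8 + 5 + 0
= 28


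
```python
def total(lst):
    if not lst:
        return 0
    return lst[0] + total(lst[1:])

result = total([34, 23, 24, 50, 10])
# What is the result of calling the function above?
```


total([34, 23, 24, 50, 10])
= 34 + total([23, 24, 50, 10])
= 34 + 23 + total([24, 50, 10])
= 34 + 23 + 24 + total([50, 10])
= 34 + 23 + 24 + 50 + total([10])
= 34 + 23 + 24 + 50 + 10 + total([])
= 34 + 23 + 24 + 50 + 10 + 0
= 141


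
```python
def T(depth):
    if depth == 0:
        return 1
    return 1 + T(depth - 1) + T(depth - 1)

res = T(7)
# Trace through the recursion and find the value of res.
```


T(7)
= 1 + T(6) + T(6)
= 1 + 2 * T(6)
T(k) = 2^(k+1) - 1
T(0) = 1
T(1) = 3
T(2) = 7
T(3) = 15
T(4) = 31
T(7) = 2^8 - 1 = 255


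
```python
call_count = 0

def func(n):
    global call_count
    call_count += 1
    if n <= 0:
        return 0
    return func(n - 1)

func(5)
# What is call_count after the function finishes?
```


func(5) calls func(4) calls ... calls func(0)
Total calls: 5 + 1 (for base case) = 6


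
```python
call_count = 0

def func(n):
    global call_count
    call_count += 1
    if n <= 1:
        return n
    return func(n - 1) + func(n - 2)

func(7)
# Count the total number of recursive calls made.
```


func(7) calls func(6) and func(5); each non-base call branches into two more.
Let C(k) = total number of calls made by func(k), including the call to func(k) itself.
Base cases: C(0) = 1, C(1) = 1
Recurrence: C(k) = 1 + C(k-1) + C(k-2)
  C(2) = 1 + C(1) + C(0) = 1 + 1 + 1 = 3
  C(3) = 1 + C(2) + C(1) = 1 + 3 + 1 = 5
  C(4) = 1 + C(3) + C(2) = 1 + 5 + 3 = 9
  C(5) = 1 + C(4) + C(3) = 1 + 9 + 5 = 15
  C(6) = 1 + C(5) + C(4) = 1 + 15 + 9 = 25
  C(7) = 1 + C(6) + C(5) = 1 + 25 + 15 = 41
Total calls = C(7) = 41


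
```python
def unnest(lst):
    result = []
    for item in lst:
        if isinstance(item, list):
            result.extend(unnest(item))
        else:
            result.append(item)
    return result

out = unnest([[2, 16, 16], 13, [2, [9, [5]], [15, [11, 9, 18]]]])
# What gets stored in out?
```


unnest([[2, 16, 16], 13, [2, [9, [5]], [15, [11, 9, 18]]]])
Processing each element:
  [2, 16, 16] is a list -> unnest recursively -> [2, 16, 16]
  13 is not a list -> append 13
  [2, [9, [5]], [15, [11, 9, 18]]] is a list -> unnest recursively -> [2, 9, 5, 15, 11, 9, 18]
= [2, 16, 16, 13, 2, 9, 5, 15, 11, 9, 18]


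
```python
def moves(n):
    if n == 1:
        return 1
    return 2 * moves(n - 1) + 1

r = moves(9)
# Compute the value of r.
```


moves(9)
= 2 * moves(8) + 1
= 2 * (2 * moves(7) + 1) + 1
= 2 * (2 * (2 * moves(6) + 1) + 1) + 1
= 2 * (2 * (2 * (2 * moves(5) + 1) + 1) + 1) + 1
= 2 * (2 * (2 * (2 * (2 * moves(4) + 1) + 1) + 1) + 1) + 1
= 2 * (2 * (2 * (2 * (2 * (2 * moves(3) + 1) + 1) + 1) + 1) + 1) + 1
= 2 * (2 * (2 * (2 * (2 * (2 * (2 * moves(2) + 1) + 1) + 1) + 1) + 1) + 1) + 1
= 2 * (2 * (2 * (2 * (2 * (2 * (2 * (2 * moves(1) + 1) + 1) + 1) + 1) + 1) + 1) + 1) + 1
Now compute bottom-up:
moves(1) = 1
moves(2) = 2 * 1 + 1 = 3
moves(3) = 2 * 3 + 1 = 7
moves(4) = 2 * 7 + 1 = 15
moves(5) = 2 * 15 + 1 = 31
moves(6) = 2 * 31 + 1 = 63
moves(7) = 2 * 63 + 1 = 127
moves(8) = 2 * 127 + 1 = 255
moves(9) = 2 * 255 + 1 = 511
= 511


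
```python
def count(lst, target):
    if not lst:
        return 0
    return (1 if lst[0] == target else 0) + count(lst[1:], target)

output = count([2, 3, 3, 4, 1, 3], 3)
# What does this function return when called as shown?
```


count([2, 3, 3, 4, 1, 3], 3)
lst[0]=2 != 3: 0 + count([3, 3, 4, 1, 3], 3)
lst[0]=3 == 3: 1 + count([3, 4, 1, 3], 3)
lst[0]=3 == 3: 1 + count([4, 1, 3], 3)
lst[0]=4 != 3: 0 + count([1, 3], 3)
lst[0]=1 != 3: 0 + count([3], 3)
lst[0]=3 == 3: 1 + count([], 3)
= 3


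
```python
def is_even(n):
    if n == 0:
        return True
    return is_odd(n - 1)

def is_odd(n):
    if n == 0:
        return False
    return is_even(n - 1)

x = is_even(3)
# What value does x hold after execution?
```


is_even(3)
= is_odd(2)
= is_even(1)
= is_odd(0)
n == 0: return False
= False


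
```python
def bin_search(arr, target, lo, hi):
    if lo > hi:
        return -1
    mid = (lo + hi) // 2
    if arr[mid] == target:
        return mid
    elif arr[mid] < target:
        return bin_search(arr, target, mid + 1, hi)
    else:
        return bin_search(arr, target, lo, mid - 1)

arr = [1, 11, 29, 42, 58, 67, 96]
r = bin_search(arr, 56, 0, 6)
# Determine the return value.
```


bin_search(arr, 56, 0, 6)
lo=0, hi=6, mid=3, arr[mid]=42
42 < 56, search right half
lo=4, hi=6, mid=5, arr[mid]=67
67 > 56, search left half
lo=4, hi=4, mid=4, arr[mid]=58
58 > 56, search left half
lo > hi, target not found, return -1
= -1


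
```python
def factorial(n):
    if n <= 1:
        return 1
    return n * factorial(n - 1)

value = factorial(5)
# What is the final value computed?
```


factorial(5)
= 5 * factorial(4)
= 5 * 4 * factorial(3)
= 5 * 4 * 3 * factorial(2)
= 5 * 4 * 3 * 2 * factorial(1)
= 5 * 4 * 3 * 2 * 1
= 120


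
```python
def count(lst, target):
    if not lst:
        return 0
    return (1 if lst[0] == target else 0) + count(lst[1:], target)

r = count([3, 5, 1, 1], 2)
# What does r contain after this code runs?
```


count([3, 5, 1, 1], 2)
lst[0]=3 != 2: 0 + count([5, 1, 1], 2)
lst[0]=5 != 2: 0 + count([1, 1], 2)
lst[0]=1 != 2: 0 + count([1], 2)
lst[0]=1 != 2: 0 + count([], 2)
= 0


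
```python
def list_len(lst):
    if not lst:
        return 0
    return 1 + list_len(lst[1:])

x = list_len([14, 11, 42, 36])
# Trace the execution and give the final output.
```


list_len([14, 11, 42, 36])
= 1 + list_len([11, 42, 36])
= 1 + 1 + list_len([42, 36])
= 1 + 1 + 1 + list_len([36])
= 1 + 1 + 1 + 1 + list_len([])
= 1 + 1 + 1 + 1 + 0
= 4


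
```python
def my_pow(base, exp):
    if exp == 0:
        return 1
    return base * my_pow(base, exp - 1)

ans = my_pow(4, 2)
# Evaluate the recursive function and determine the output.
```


my_pow(4, 2)
= 4 * my_pow(4, 1)
= 4 * 4 * my_pow(4, 0)
= 4 * 4 * 1
= 16


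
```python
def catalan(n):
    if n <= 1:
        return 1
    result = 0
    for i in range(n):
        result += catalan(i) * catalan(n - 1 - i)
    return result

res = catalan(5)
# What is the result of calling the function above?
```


catalan(5)
= sum of catalan(i) * catalan(5-1-i) for i in 0..4
First compute sub-values bottom-up:
  catalan(0) = 1, catalan(1) = 1
  catalan(2) = 1*1 + 1*1 = 2
  catalan(3) = 1*2 + 1*1 + 2*1 = 5
  catalan(4) = 1*5 + 1*2 + 2*1 + 5*1 = 14
Now catalan(5):
  catalan(0)*catalan(4) = 1*14 = 14
  catalan(1)*catalan(3) = 1*5 = 5
  catalan(2)*catalan(2) = 2*2 = 4
  catalan(3)*catalan(1) = 5*1 = 5
  catalan(4)*catalan(0) = 14*1 = 14
= 14 + 5 + 4 + 5 + 14
= 42


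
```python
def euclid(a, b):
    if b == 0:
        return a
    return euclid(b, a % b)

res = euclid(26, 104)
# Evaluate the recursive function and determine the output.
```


euclid(26, 104)
= euclid(104, 26 % 104) = euclid(104, 26)
= euclid(26, 104 % 26) = euclid(26, 0)
b == 0, return a = 26


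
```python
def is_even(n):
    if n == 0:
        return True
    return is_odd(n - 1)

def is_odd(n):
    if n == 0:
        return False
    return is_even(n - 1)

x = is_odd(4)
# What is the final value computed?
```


is_odd(4)
= is_even(3)
= is_odd(2)
= is_even(1)
= is_odd(0)
n == 0: return False
= False


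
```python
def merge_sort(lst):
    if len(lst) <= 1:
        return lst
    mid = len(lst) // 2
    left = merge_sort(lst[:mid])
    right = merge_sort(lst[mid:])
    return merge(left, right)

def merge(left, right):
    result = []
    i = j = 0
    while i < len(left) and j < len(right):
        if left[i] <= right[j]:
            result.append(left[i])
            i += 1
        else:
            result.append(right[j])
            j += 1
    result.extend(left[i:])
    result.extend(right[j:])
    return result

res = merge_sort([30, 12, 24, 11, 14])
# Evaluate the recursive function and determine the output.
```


merge_sort([30, 12, 24, 11, 14])
Split into [30, 12] and [24, 11, 14]
Left sorted: [12, 30]
Right sorted: [11, 14, 24]
Merge [12, 30] and [11, 14, 24]
= [11, 12, 14, 24, 30]


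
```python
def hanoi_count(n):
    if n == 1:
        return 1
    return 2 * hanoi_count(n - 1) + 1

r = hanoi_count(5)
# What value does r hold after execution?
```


hanoi_count(5)
= 2 * hanoi_count(4) + 1
= 2 * (2 * hanoi_count(3) + 1) + 1
= 2 * (2 * (2 * hanoi_count(2) + 1) + 1) + 1
= 2 * (2 * (2 * (2 * hanoi_count(1) + 1) + 1) + 1) + 1
Now compute bottom-up:
hanoi_count(1) = 1
hanoi_count(2) = 2 * 1 + 1 = 3
hanoi_count(3) = 2 * 3 + 1 = 7
hanoi_count(4) = 2 * 7 + 1 = 15
hanoi_count(5) = 2 * 15 + 1 = 31
= 31


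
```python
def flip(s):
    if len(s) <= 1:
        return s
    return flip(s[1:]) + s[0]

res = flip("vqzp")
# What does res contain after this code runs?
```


flip("vqzp")
= flip("qzp") + "v"
= flip("zp") + "q" + "v"
= flip("p") + "z" + "q" + "v"
= "p" + "z" + "q" + "v"
= "pzqv"


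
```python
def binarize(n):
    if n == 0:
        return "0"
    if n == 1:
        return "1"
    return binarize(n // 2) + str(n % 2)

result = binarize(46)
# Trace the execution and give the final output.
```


binarize(46)
= binarize(23) + "0"
= binarize(11) + "1" + "0"
= binarize(5) + "1" + "1" + "0"
= binarize(2) + "1" + "1" + "1" + "0"
= binarize(1) + "0" + "1" + "1" + "1" + "0"
= "1" + "0" + "1" + "1" + "1" + "0"
= "101110"


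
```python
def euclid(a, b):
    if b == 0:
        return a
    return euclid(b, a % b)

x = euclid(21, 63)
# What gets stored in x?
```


euclid(21, 63)
= euclid(63, 21 % 63) = euclid(63, 21)
= euclid(21, 63 % 21) = euclid(21, 0)
b == 0, return a = 21


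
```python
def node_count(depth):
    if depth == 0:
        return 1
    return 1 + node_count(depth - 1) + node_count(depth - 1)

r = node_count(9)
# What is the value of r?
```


node_count(9)
= 1 + node_count(8) + node_count(8)
= 1 + 2 * node_count(8)
node_count(k) = 2^(k+1) - 1
node_count(0) = 1
node_count(1) = 3
node_count(2) = 7
node_count(3) = 15
node_count(4) = 31
node_count(9) = 2^10 - 1 = 1023


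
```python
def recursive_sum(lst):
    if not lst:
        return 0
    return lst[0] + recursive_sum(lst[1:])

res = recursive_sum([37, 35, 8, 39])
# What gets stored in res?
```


recursive_sum([37, 35, 8, 39])
= 37 + recursive_sum([35, 8, 39])
= 37 + 35 + recursive_sum([8, 39])
= 37 + 35 + 8 + recursive_sum([39])
= 37 + 35 + 8 + 39 + recursive_sum([])
= 37 + 35 + 8 + 39 + 0
= 119


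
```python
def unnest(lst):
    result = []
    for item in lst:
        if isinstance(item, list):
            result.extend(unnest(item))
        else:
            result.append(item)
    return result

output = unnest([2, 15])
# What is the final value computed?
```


unnest([2, 15])
Processing each element:
  2 is not a list -> append 2
  15 is not a list -> append 15
= [2, 15]


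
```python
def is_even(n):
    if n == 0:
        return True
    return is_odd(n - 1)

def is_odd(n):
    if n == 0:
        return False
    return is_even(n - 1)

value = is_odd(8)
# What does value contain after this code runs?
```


is_odd(8)
= is_even(7)
= is_odd(6)
= is_even(5)
= is_odd(4)
= is_even(3)
= is_odd(2)
= is_even(1)
= is_odd(0)
n == 0: return False
= False


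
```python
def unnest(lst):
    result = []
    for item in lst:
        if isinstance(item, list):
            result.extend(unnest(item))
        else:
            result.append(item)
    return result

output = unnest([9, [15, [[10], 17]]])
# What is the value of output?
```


unnest([9, [15, [[10], 17]]])
Processing each element:
  9 is not a list -> append 9
  [15, [[10], 17]] is a list -> unnest recursively -> [15, 10, 17]
= [9, 15, 10, 17]


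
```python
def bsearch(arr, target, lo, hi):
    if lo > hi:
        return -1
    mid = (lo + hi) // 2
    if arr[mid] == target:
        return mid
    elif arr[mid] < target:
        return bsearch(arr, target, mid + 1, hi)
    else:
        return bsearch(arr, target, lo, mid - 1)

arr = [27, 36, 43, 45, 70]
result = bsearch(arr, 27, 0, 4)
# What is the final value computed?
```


bsearch(arr, 27, 0, 4)
lo=0, hi=4, mid=2, arr[mid]=43
43 > 27, search left half
lo=0, hi=1, mid=0, arr[mid]=27
arr[0] == 27, found at index 0
= 0


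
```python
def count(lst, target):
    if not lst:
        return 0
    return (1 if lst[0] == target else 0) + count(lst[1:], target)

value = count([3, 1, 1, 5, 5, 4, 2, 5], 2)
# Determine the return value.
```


count([3, 1, 1, 5, 5, 4, 2, 5], 2)
lst[0]=3 != 2: 0 + count([1, 1, 5, 5, 4, 2, 5], 2)
lst[0]=1 != 2: 0 + count([1, 5, 5, 4, 2, 5], 2)
lst[0]=1 != 2: 0 + count([5, 5, 4, 2, 5], 2)
lst[0]=5 != 2: 0 + count([5, 4, 2, 5], 2)
lst[0]=5 != 2: 0 + count([4, 2, 5], 2)
lst[0]=4 != 2: 0 + count([2, 5], 2)
lst[0]=2 == 2: 1 + count([5], 2)
lst[0]=5 != 2: 0 + count([], 2)
= 1


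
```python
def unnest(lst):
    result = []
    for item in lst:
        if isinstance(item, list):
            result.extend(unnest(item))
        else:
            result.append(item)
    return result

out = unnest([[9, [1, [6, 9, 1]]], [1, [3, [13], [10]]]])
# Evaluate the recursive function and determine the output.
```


unnest([[9, [1, [6, 9, 1]]], [1, [3, [13], [10]]]])
Processing each element:
  [9, [1, [6, 9, 1]]] is a list -> unnest recursively -> [9, 1, 6, 9, 1]
  [1, [3, [13], [10]]] is a list -> unnest recursively -> [1, 3, 13, 10]
= [9, 1, 6, 9, 1, 1, 3, 13, 10]


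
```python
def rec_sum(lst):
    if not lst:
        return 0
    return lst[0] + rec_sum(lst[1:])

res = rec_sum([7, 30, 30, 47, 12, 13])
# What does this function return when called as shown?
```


rec_sum([7, 30, 30, 47, 12, 13])
= 7 + rec_sum([30, 30, 47, 12, 13])
= 7 + 30 + rec_sum([30, 47, 12, 13])
= 7 + 30 + 30 + rec_sum([47, 12, 13])
= 7 + 30 + 30 + 47 + rec_sum([12, 13])
= 7 + 30 + 30 + 47 + 12 + rec_sum([13])
= 7 + 30 + 30 + 47 + 12 + 13 + rec_sum([])
= 7 + 30 + 30 + 47 + 12 + 13 + 0
= 139


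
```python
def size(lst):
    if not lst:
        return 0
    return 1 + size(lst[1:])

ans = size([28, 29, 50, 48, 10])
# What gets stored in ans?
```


size([28, 29, 50, 48, 10])
= 1 + size([29, 50, 48, 10])
= 1 + 1 + size([50, 48, 10])
= 1 + 1 + 1 + size([48, 10])
= 1 + 1 + 1 + 1 + size([10])
= 1 + 1 + 1 + 1 + 1 + size([])
= 1 + 1 + 1 + 1 + 1 + 0
= 5


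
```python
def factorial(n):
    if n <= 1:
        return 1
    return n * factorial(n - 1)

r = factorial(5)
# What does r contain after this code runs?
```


factorial(5)
= 5 * factorial(4)
= 5 * 4 * factorial(3)
= 5 * 4 * 3 * factorial(2)
= 5 * 4 * 3 * 2 * factorial(1)
= 5 * 4 * 3 * 2 * 1
= 120


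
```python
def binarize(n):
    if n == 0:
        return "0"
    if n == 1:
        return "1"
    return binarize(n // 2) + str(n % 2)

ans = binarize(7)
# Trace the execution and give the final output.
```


binarize(7)
= binarize(3) + "1"
= binarize(1) + "1" + "1"
= "1" + "1" + "1"
= "111"


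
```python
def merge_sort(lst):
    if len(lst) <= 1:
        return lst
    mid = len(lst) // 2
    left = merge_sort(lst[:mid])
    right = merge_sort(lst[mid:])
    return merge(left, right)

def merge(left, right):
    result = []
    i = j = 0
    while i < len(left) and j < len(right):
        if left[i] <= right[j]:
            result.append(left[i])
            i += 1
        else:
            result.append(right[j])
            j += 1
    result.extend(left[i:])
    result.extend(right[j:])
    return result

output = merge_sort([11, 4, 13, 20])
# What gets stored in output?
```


merge_sort([11, 4, 13, 20])
Split into [11, 4] and [13, 20]
Left sorted: [4, 11]
Right sorted: [13, 20]
Merge [4, 11] and [13, 20]
= [4, 11, 13, 20]


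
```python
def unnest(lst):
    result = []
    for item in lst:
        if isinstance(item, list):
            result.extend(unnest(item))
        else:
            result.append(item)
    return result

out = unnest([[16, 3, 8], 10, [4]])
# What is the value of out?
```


unnest([[16, 3, 8], 10, [4]])
Processing each element:
  [16, 3, 8] is a list -> unnest recursively -> [16, 3, 8]
  10 is not a list -> append 10
  [4] is a list -> unnest recursively -> [4]
= [16, 3, 8, 10, 4]


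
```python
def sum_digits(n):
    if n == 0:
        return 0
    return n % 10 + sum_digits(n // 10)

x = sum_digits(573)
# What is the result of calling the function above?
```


sum_digits(573)
= 3 + sum_digits(57)
= 3 + 7 + sum_digits(5)
= 3 + 7 + 5 + sum_digits(0)
= 3 + 7 + 5 + 0
= 15


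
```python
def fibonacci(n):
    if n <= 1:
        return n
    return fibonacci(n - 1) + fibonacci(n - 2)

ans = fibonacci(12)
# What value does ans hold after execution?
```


fibonacci(12)
= fibonacci(11) + fibonacci(10)
= (fibonacci(10) + fibonacci(9)) + fibonacci(10)
Computing bottom-up: fibonacci(0)=0, fibonacci(1)=1, fibonacci(2)=1, fibonacci(3)=2, fibonacci(4)=3, fibonacci(5)=5, fibonacci(6)=8, fibonacci(7)=13, fibonacci(8)=21, fibonacci(9)=34, fibonacci(10)=55, fibonacci(11)=89, fibonacci(12)=144
= 144


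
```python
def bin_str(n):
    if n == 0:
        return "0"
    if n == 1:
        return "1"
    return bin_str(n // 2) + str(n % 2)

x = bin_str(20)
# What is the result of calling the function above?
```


bin_str(20)
= bin_str(10) + "0"
= bin_str(5) + "0" + "0"
= bin_str(2) + "1" + "0" + "0"
= bin_str(1) + "0" + "1" + "0" + "0"
= "1" + "0" + "1" + "0" + "0"
= "10100"


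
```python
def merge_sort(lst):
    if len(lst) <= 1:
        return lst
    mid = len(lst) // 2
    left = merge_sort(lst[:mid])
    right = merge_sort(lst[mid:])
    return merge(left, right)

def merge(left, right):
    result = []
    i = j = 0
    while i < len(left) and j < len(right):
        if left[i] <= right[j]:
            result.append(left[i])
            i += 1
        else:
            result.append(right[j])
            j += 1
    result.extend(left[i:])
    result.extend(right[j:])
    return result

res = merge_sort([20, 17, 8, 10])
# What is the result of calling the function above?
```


merge_sort([20, 17, 8, 10])
Split into [20, 17] and [8, 10]
Left sorted: [17, 20]
Right sorted: [8, 10]
Merge [17, 20] and [8, 10]
= [8, 10, 17, 20]


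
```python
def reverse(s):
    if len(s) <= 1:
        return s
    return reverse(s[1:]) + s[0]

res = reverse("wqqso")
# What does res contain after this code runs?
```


reverse("wqqso")
= reverse("qqso") + "w"
= reverse("qso") + "q" + "w"
= reverse("so") + "q" + "q" + "w"
= reverse("o") + "s" + "q" + "q" + "w"
= "o" + "s" + "q" + "q" + "w"
= "osqqw"


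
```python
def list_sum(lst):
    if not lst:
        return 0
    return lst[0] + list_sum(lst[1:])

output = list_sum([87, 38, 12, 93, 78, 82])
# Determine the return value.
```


list_sum([87, 38, 12, 93, 78, 82])
= 87 + list_sum([38, 12, 93, 78, 82])
= 87 + 38 + list_sum([12, 93, 78, 82])
= 87 + 38 + 12 + list_sum([93, 78, 82])
= 87 + 38 + 12 + 93 + list_sum([78, 82])
= 87 + 38 + 12 + 93 + 78 + list_sum([82])
= 87 + 38 + 12 + 93 + 78 + 82 + list_sum([])
= 87 + 38 + 12 + 93 + 78 + 82 + 0
= 390


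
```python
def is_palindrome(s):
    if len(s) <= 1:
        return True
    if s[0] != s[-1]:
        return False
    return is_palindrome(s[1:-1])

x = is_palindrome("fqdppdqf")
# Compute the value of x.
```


is_palindrome("fqdppdqf")
"fqdppdqf": s[0]='f' == s[-1]='f' -> is_palindrome("qdppdq")
"qdppdq": s[0]='q' == s[-1]='q' -> is_palindrome("dppd")
"dppd": s[0]='d' == s[-1]='d' -> is_palindrome("pp")
"pp": s[0]='p' == s[-1]='p' -> is_palindrome("")
"": len <= 1 -> True
= True


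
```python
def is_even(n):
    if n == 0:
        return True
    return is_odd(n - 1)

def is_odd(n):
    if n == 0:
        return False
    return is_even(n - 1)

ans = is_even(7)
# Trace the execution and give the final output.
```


is_even(7)
= is_odd(6)
= is_even(5)
= is_odd(4)
= is_even(3)
= is_odd(2)
= is_even(1)
= is_odd(0)
n == 0: return False
= False


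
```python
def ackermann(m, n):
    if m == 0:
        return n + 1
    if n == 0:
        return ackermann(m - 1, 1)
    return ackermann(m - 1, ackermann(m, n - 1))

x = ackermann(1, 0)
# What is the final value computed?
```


ackermann(1, 0)
n == 0: return ackermann(0, 1)
= ackermann(0, 1) = 2
= 2


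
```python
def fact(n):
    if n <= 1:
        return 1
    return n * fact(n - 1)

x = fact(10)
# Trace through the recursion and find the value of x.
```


fact(10)
= 10 * fact(9)
= 10 * 9 * fact(8)
= 10 * 9 * 8 * fact(7)
= 10 * 9 * 8 * 7 * fact(6)
= 10 * 9 * 8 * 7 * 6 * fact(5)
= 10 * 9 * 8 * 7 * 6 * 5 * fact(4)
= 10 * 9 * 8 * 7 * 6 * 5 * 4 * fact(3)
= 10 * 9 * 8 * 7 * 6 * 5 * 4 * 3 * fact(2)
= 10 * 9 * 8 * 7 * 6 * 5 * 4 * 3 * 2 * fact(1)
= 10 * 9 * 8 * 7 * 6 * 5 * 4 * 3 * 2 * 1
= 3628800


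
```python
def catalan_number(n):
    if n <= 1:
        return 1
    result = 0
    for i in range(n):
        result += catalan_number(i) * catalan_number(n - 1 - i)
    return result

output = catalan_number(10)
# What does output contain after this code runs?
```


catalan_number(10)
= sum of catalan_number(i) * catalan_number(10-1-i) for i in 0..9
First compute sub-values bottom-up:
  catalan_number(0) = 1, catalan_number(1) = 1
  catalan_number(2) = 1*1 + 1*1 = 2
  catalan_number(3) = 1*2 + 1*1 + 2*1 = 5
  catalan_number(4) = 1*5 + 1*2 + 2*1 + 5*1 = 14
  catalan_number(5) = 1*14 + 1*5 + 2*2 + 5*1 + 14*1 = 42
  catalan_number(6) = 1*42 + 1*14 + 2*5 + 5*2 + 14*1 + 42*1 = 132
  catalan_number(7) = 1*132 + 1*42 + 2*14 + 5*5 + 14*2 + 42*1 + 132*1 = 429
  catalan_number(8) = 1*429 + 1*132 + 2*42 + 5*14 + 14*5 + 42*2 + 132*1 + 429*1 = 1430
  catalan_number(9) = 1*1430 + 1*429 + 2*132 + 5*42 + 14*14 + 42*5 + 132*2 + 429*1 + 1430*1 = 4862
Now catalan_number(10):
  catalan_number(0)*catalan_number(9) = 1*4862 = 4862
  catalan_number(1)*catalan_number(8) = 1*1430 = 1430
  catalan_number(2)*catalan_number(7) = 2*429 = 858
  catalan_number(3)*catalan_number(6) = 5*132 = 660
  catalan_number(4)*catalan_number(5) = 14*42 = 588
  catalan_number(5)*catalan_number(4) = 42*14 = 588
  catalan_number(6)*catalan_number(3) = 132*5 = 660
  catalan_number(7)*catalan_number(2) = 429*2 = 858
  catalan_number(8)*catalan_number(1) = 1430*1 = 1430
  catalan_number(9)*catalan_number(0) = 4862*1 = 4862
= 4862 + 1430 + 858 + 660 + 588 + 588 + 660 + 858 + 1430 + 4862
= 16796


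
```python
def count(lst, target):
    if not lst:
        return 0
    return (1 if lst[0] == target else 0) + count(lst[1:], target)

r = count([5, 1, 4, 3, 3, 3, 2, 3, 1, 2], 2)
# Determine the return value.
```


count([5, 1, 4, 3, 3, 3, 2, 3, 1, 2], 2)
lst[0]=5 != 2: 0 + count([1, 4, 3, 3, 3, 2, 3, 1, 2], 2)
lst[0]=1 != 2: 0 + count([4, 3, 3, 3, 2, 3, 1, 2], 2)
lst[0]=4 != 2: 0 + count([3, 3, 3, 2, 3, 1, 2], 2)
lst[0]=3 != 2: 0 + count([3, 3, 2, 3, 1, 2], 2)
lst[0]=3 != 2: 0 + count([3, 2, 3, 1, 2], 2)
lst[0]=3 != 2: 0 + count([2, 3, 1, 2], 2)
lst[0]=2 == 2: 1 + count([3, 1, 2], 2)
lst[0]=3 != 2: 0 + count([1, 2], 2)
lst[0]=1 != 2: 0 + count([2], 2)
lst[0]=2 == 2: 1 + count([], 2)
= 2


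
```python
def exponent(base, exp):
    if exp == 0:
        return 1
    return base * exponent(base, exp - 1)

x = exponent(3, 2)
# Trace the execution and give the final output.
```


exponent(3, 2)
= 3 * exponent(3, 1)
= 3 * 3 * exponent(3, 0)
= 3 * 3 * 1
= 9


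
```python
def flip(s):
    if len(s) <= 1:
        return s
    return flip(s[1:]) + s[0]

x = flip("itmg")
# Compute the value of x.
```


flip("itmg")
= flip("tmg") + "i"
= flip("mg") + "t" + "i"
= flip("g") + "m" + "t" + "i"
= "g" + "m" + "t" + "i"
= "gmti"


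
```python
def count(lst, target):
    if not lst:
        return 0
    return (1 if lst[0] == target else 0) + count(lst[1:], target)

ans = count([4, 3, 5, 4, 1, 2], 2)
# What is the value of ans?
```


count([4, 3, 5, 4, 1, 2], 2)
lst[0]=4 != 2: 0 + count([3, 5, 4, 1, 2], 2)
lst[0]=3 != 2: 0 + count([5, 4, 1, 2], 2)
lst[0]=5 != 2: 0 + count([4, 1, 2], 2)
lst[0]=4 != 2: 0 + count([1, 2], 2)
lst[0]=1 != 2: 0 + count([2], 2)
lst[0]=2 == 2: 1 + count([], 2)
= 1


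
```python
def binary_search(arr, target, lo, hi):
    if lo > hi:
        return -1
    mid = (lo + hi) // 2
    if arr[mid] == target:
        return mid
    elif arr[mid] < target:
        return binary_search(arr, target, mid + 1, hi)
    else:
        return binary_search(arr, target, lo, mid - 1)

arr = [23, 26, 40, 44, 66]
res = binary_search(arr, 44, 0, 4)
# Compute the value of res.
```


binary_search(arr, 44, 0, 4)
lo=0, hi=4, mid=2, arr[mid]=40
40 < 44, search right half
lo=3, hi=4, mid=3, arr[mid]=44
arr[3] == 44, found at index 3
= 3


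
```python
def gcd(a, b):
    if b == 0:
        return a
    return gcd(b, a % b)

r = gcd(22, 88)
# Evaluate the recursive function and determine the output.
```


gcd(22, 88)
= gcd(88, 22 % 88) = gcd(88, 22)
= gcd(22, 88 % 22) = gcd(22, 0)
b == 0, return a = 22


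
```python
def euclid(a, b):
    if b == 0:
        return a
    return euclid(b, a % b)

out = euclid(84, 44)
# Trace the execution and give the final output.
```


euclid(84, 44)
= euclid(44, 84 % 44) = euclid(44, 40)
= euclid(40, 44 % 40) = euclid(40, 4)
= euclid(4, 40 % 4) = euclid(4, 0)
b == 0, return a = 4


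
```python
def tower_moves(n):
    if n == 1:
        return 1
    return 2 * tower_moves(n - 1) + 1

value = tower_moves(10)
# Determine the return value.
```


tower_moves(10)
= 2 * tower_moves(9) + 1
= 2 * (2 * tower_moves(8) + 1) + 1
= 2 * (2 * (2 * tower_moves(7) + 1) + 1) + 1
= 2 * (2 * (2 * (2 * tower_moves(6) + 1) + 1) + 1) + 1
= 2 * (2 * (2 * (2 * (2 * tower_moves(5) + 1) + 1) + 1) + 1) + 1
= 2 * (2 * (2 * (2 * (2 * (2 * tower_moves(4) + 1) + 1) + 1) + 1) + 1) + 1
= 2 * (2 * (2 * (2 * (2 * (2 * (2 * tower_moves(3) + 1) + 1) + 1) + 1) + 1) + 1) + 1
= 2 * (2 * (2 * (2 * (2 * (2 * (2 * (2 * tower_moves(2) + 1) + 1) + 1) + 1) + 1) + 1) + 1) + 1
= 2 * (2 * (2 * (2 * (2 * (2 * (2 * (2 * (2 * tower_moves(1) + 1) + 1) + 1) + 1) + 1) + 1) + 1) + 1) + 1
Now compute bottom-up:
tower_moves(1) = 1
tower_moves(2) = 2 * 1 + 1 = 3
tower_moves(3) = 2 * 3 + 1 = 7
tower_moves(4) = 2 * 7 + 1 = 15
tower_moves(5) = 2 * 15 + 1 = 31
tower_moves(6) = 2 * 31 + 1 = 63
tower_moves(7) = 2 * 63 + 1 = 127
tower_moves(8) = 2 * 127 + 1 = 255
tower_moves(9) = 2 * 255 + 1 = 511
tower_moves(10) = 2 * 511 + 1 = 1023
= 1023


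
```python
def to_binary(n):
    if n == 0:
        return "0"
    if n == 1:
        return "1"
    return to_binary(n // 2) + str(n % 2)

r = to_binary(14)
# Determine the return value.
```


to_binary(14)
= to_binary(7) + "0"
= to_binary(3) + "1" + "0"
= to_binary(1) + "1" + "1" + "0"
= "1" + "1" + "1" + "0"
= "1110"


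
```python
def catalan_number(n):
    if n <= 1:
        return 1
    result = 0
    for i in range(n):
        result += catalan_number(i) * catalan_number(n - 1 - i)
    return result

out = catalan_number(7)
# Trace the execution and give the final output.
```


catalan_number(7)
= sum of catalan_number(i) * catalan_number(7-1-i) for i in 0..6
First compute sub-values bottom-up:
  catalan_number(0) = 1, catalan_number(1) = 1
  catalan_number(2) = 1*1 + 1*1 = 2
  catalan_number(3) = 1*2 + 1*1 + 2*1 = 5
  catalan_number(4) = 1*5 + 1*2 + 2*1 + 5*1 = 14
  catalan_number(5) = 1*14 + 1*5 + 2*2 + 5*1 + 14*1 = 42
  catalan_number(6) = 1*42 + 1*14 + 2*5 + 5*2 + 14*1 + 42*1 = 132
Now catalan_number(7):
  catalan_number(0)*catalan_number(6) = 1*132 = 132
  catalan_number(1)*catalan_number(5) = 1*42 = 42
  catalan_number(2)*catalan_number(4) = 2*14 = 28
  catalan_number(3)*catalan_number(3) = 5*5 = 25
  catalan_number(4)*catalan_number(2) = 14*2 = 28
  catalan_number(5)*catalan_number(1) = 42*1 = 42
  catalan_number(6)*catalan_number(0) = 132*1 = 132
= 132 + 42 + 28 + 25 + 28 + 42 + 132
= 429


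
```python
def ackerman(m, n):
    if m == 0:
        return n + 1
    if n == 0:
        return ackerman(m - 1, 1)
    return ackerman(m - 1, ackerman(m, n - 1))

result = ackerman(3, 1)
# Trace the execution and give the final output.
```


ackerman(3, 1)
= ackerman(2, ackerman(3, 0))
First compute ackerman(3, 0) = 5
= ackerman(2, 5)
= 13


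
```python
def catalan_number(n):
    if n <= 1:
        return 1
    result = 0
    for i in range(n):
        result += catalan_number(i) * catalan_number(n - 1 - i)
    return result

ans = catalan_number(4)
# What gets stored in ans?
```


catalan_number(4)
= sum of catalan_number(i) * catalan_number(4-1-i) for i in 0..3
First compute sub-values bottom-up:
  catalan_number(0) = 1, catalan_number(1) = 1
  catalan_number(2) = 1*1 + 1*1 = 2
  catalan_number(3) = 1*2 + 1*1 + 2*1 = 5
Now catalan_number(4):
  catalan_number(0)*catalan_number(3) = 1*5 = 5
  catalan_number(1)*catalan_number(2) = 1*2 = 2
  catalan_number(2)*catalan_number(1) = 2*1 = 2
  catalan_number(3)*catalan_number(0) = 5*1 = 5
= 5 + 2 + 2 + 5
= 14


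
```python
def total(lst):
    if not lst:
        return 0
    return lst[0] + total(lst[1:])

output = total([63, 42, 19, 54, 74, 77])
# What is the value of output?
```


total([63, 42, 19, 54, 74, 77])
= 63 + total([42, 19, 54, 74, 77])
= 63 + 42 + total([19, 54, 74, 77])
= 63 + 42 + 19 + total([54, 74, 77])
= 63 + 42 + 19 + 54 + total([74, 77])
= 63 + 42 + 19 + 54 + 74 + total([77])
= 63 + 42 + 19 + 54 + 74 + 77 + total([])
= 63 + 42 + 19 + 54 + 74 + 77 + 0
= 329


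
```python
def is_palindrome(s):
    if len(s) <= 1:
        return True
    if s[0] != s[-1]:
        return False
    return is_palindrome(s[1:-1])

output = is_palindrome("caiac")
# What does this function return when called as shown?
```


is_palindrome("caiac")
"caiac": s[0]='c' == s[-1]='c' -> is_palindrome("aia")
"aia": s[0]='a' == s[-1]='a' -> is_palindrome("i")
"i": len <= 1 -> True
= True


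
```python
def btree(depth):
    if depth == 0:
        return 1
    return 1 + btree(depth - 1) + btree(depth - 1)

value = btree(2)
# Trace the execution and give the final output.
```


btree(2)
= 1 + btree(1) + btree(1)
= 1 + 2 * btree(1)
btree(k) = 2^(k+1) - 1
btree(0) = 1
btree(1) = 3
btree(2) = 7
btree(2) = 2^3 - 1 = 7


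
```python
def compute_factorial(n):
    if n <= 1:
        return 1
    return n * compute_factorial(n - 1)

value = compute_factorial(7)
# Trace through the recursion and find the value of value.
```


compute_factorial(7)
= 7 * compute_factorial(6)
= 7 * 6 * compute_factorial(5)
= 7 * 6 * 5 * compute_factorial(4)
= 7 * 6 * 5 * 4 * compute_factorial(3)
= 7 * 6 * 5 * 4 * 3 * compute_factorial(2)
= 7 * 6 * 5 * 4 * 3 * 2 * compute_factorial(1)
= 7 * 6 * 5 * 4 * 3 * 2 * 1
= 5040


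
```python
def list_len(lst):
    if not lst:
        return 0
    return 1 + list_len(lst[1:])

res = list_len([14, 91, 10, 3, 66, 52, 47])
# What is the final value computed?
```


list_len([14, 91, 10, 3, 66, 52, 47])
= 1 + list_len([91, 10, 3, 66, 52, 47])
= 1 + 1 + list_len([10, 3, 66, 52, 47])
= 1 + 1 + 1 + list_len([3, 66, 52, 47])
= 1 + 1 + 1 + 1 + list_len([66, 52, 47])
= 1 + 1 + 1 + 1 + 1 + list_len([52, 47])
= 1 + 1 + 1 + 1 + 1 + 1 + list_len([47])
= 1 + 1 + 1 + 1 + 1 + 1 + 1 + list_len([])
= 1 + 1 + 1 + 1 + 1 + 1 + 1 + 0
= 7


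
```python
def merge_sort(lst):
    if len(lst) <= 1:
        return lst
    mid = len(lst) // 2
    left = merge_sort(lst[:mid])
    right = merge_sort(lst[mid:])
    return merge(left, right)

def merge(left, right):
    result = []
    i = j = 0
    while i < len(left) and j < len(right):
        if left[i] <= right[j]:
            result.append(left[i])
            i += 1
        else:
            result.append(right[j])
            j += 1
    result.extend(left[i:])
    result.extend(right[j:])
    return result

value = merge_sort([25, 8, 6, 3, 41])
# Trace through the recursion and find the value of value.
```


merge_sort([25, 8, 6, 3, 41])
Split into [25, 8] and [6, 3, 41]
Left sorted: [8, 25]
Right sorted: [3, 6, 41]
Merge [8, 25] and [3, 6, 41]
= [3, 6, 8, 25, 41]


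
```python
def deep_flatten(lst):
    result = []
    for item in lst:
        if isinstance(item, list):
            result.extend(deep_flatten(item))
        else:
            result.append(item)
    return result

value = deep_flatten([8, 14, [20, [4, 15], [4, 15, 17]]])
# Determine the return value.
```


deep_flatten([8, 14, [20, [4, 15], [4, 15, 17]]])
Processing each element:
  8 is not a list -> append 8
  14 is not a list -> append 14
  [20, [4, 15], [4, 15, 17]] is a list -> deep_flatten recursively -> [20, 4, 15, 4, 15, 17]
= [8, 14, 20, 4, 15, 4, 15, 17]


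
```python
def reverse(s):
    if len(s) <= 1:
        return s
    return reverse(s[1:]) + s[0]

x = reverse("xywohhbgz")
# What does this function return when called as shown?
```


reverse("xywohhbgz")
= reverse("ywohhbgz") + "x"
= reverse("wohhbgz") + "y" + "x"
= reverse("ohhbgz") + "w" + "y" + "x"
= reverse("hhbgz") + "o" + "w" + "y" + "x"
= reverse("hbgz") + "h" + "o" + "w" + "y" + "x"
= reverse("bgz") + "h" + "h" + "o" + "w" + "y" + "x"
= reverse("gz") + "b" + "h" + "h" + "o" + "w" + "y" + "x"
= reverse("z") + "g" + "b" + "h" + "h" + "o" + "w" + "y" + "x"
= "z" + "g" + "b" + "h" + "h" + "o" + "w" + "y" + "x"
= "zgbhhowyx"


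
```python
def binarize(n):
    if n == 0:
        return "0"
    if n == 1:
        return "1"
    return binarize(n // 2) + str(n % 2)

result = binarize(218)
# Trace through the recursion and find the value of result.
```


binarize(218)
= binarize(109) + "0"
= binarize(54) + "1" + "0"
= binarize(27) + "0" + "1" + "0"
= binarize(13) + "1" + "0" + "1" + "0"
= binarize(6) + "1" + "1" + "0" + "1" + "0"
= binarize(3) + "0" + "1" + "1" + "0" + "1" + "0"
= binarize(1) + "1" + "0" + "1" + "1" + "0" + "1" + "0"
= "1" + "1" + "0" + "1" + "1" + "0" + "1" + "0"
= "11011010"


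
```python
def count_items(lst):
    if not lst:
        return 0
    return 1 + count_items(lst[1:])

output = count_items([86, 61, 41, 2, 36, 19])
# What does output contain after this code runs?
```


count_items([86, 61, 41, 2, 36, 19])
= 1 + count_items([61, 41, 2, 36, 19])
= 1 + 1 + count_items([41, 2, 36, 19])
= 1 + 1 + 1 + count_items([2, 36, 19])
= 1 + 1 + 1 + 1 + count_items([36, 19])
= 1 + 1 + 1 + 1 + 1 + count_items([19])
= 1 + 1 + 1 + 1 + 1 + 1 + count_items([])
= 1 + 1 + 1 + 1 + 1 + 1 + 0
= 6


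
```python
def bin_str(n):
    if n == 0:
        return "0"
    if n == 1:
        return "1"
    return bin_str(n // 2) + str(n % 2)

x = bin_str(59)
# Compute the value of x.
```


bin_str(59)
= bin_str(29) + "1"
= bin_str(14) + "1" + "1"
= bin_str(7) + "0" + "1" + "1"
= bin_str(3) + "1" + "0" + "1" + "1"
= bin_str(1) + "1" + "1" + "0" + "1" + "1"
= "1" + "1" + "1" + "0" + "1" + "1"
= "111011"


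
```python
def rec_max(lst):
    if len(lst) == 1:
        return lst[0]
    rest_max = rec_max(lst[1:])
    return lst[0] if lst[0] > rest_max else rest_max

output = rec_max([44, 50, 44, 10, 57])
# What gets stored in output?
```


rec_max([44, 50, 44, 10, 57])
= compare 44 with rec_max([50, 44, 10, 57])
= compare 50 with rec_max([44, 10, 57])
= compare 44 with rec_max([10, 57])
= compare 10 with rec_max([57])
Base: rec_max([57]) = 57
compare 10 with 57: max = 57
compare 44 with 57: max = 57
compare 50 with 57: max = 57
compare 44 with 57: max = 57
= 57
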